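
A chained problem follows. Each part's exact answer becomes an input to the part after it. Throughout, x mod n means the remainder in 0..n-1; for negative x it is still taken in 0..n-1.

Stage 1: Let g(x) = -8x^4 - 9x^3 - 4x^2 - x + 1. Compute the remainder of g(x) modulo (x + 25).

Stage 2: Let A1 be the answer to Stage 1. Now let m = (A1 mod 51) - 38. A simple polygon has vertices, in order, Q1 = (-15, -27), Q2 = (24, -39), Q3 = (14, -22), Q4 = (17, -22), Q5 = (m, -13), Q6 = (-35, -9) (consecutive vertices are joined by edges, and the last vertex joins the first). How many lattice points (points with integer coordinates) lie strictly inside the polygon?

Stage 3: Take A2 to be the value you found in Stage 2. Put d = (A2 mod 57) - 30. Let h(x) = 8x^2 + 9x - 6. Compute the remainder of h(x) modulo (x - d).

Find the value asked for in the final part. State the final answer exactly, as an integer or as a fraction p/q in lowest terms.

1898

Stage 1: remainder = value at the root: -8*(-25)^4 - 9*(-25)^3 - 4*(-25)^2 - 1*(-25)^1 + 1 = (-3125000) + (140625) + (-2500) + (25) + (1) = -2986849; answer -2986849
Stage 2: A1 = -2986849; m = -21; cross terms: (-15*-39 - 24*-27)=1233, (24*-22 - 14*-39)=18, (14*-22 - 17*-22)=66, (17*-13 - -21*-22)=-683, (-21*-9 - -35*-13)=-266, (-35*-27 - -15*-9)=810; twice the area = |1178| = 1178; area = 589; boundary points = 3 + 1 + 3 + 1 + 2 + 2 = 12; strictly interior points = area - boundary/2 + 1 = 584; answer 584
Stage 3: A2 = 584; d = -16; remainder = value at the root: 8*(-16)^2 + 9*(-16)^1 - 6 = (2048) + (-144) + (-6) = 1898; answer 1898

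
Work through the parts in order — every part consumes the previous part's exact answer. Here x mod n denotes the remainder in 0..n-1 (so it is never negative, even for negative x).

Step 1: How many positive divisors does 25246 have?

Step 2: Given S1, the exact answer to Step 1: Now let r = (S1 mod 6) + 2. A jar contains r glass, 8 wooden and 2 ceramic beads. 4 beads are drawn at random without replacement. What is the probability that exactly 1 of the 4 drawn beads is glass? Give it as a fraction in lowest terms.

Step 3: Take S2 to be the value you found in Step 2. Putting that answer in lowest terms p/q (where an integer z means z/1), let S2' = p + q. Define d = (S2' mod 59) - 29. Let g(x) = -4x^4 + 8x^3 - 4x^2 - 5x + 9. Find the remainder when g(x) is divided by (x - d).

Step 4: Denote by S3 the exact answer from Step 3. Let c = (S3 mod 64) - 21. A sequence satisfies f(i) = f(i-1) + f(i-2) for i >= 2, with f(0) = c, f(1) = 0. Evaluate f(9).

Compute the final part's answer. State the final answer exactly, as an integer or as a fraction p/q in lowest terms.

Step 1: 25246 = 2 * 13 * 971; number of divisors = (1+1) * (1+1) * (1+1) = 8; answer 8
Step 2: S1 = 8; r = 4; total draws C(14,4) = 1001; favorable C(4,1)*C(10,3) = 480; P = 480/1001; answer 480/1001
Step 3: S2 = 480/1001; threaded value p + q = 1481; d = -23; remainder = value at the root: -4*(-23)^4 + 8*(-23)^3 - 4*(-23)^2 - 5*(-23)^1 + 9 = (-1119364) + (-97336) + (-2116) + (115) + (9) = -1218692; answer -1218692
Step 4: S3 = -1218692; c = 39; f(2) = 1*(0) + 1*(39) = 39; iterating: f(2)=39, f(3)=39, f(4)=78, f(5)=117, f(6)=195, f(7)=312, f(8)=507, f(9)=819; answer 819

819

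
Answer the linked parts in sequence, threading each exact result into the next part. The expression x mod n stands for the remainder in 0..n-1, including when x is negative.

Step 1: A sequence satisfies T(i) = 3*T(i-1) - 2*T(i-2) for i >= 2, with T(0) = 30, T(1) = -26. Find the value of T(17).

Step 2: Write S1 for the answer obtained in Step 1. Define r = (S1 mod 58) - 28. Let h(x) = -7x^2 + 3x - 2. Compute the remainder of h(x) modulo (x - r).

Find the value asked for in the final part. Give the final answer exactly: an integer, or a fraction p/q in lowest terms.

-1842

Step 1: T(2) = 3*(-26) - 2*(30) = -138; iterating: T(2)=-138, T(3)=-362, T(4)=-810, T(5)=-1706, T(6)=-3498, T(7)=-7082, T(8)=-14250, T(9)=-28586, T(10)=-57258, T(11)=-114602, T(12)=-229290, T(13)=-458666, T(14)=-917418, T(15)=-1834922, T(16)=-3669930, T(17)=-7339946; answer -7339946
Step 2: S1 = -7339946; r = -16; remainder = value at the root: -7*(-16)^2 + 3*(-16)^1 - 2 = (-1792) + (-48) + (-2) = -1842; answer -1842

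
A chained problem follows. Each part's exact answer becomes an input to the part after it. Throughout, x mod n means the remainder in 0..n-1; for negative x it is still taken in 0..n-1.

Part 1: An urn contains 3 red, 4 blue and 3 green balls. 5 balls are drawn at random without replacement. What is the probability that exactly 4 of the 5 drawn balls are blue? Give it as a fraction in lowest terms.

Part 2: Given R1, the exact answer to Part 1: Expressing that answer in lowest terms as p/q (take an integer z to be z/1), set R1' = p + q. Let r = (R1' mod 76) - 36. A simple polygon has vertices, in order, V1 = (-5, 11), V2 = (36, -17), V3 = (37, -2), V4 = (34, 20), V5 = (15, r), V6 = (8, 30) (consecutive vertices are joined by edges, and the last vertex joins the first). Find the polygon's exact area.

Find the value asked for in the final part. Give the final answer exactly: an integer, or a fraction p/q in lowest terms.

Part 1: total draws C(10,5) = 252; favorable C(4,4)*C(6,1) = 6; P = 1/42; answer 1/42
Part 2: R1 = 1/42; threaded value p + q = 43; r = 7; cross terms: (-5*-17 - 36*11)=-311, (36*-2 - 37*-17)=557, (37*20 - 34*-2)=808, (34*7 - 15*20)=-62, (15*30 - 8*7)=394, (8*11 - -5*30)=238; twice the area = |1624| = 1624; area = 812; answer 812

812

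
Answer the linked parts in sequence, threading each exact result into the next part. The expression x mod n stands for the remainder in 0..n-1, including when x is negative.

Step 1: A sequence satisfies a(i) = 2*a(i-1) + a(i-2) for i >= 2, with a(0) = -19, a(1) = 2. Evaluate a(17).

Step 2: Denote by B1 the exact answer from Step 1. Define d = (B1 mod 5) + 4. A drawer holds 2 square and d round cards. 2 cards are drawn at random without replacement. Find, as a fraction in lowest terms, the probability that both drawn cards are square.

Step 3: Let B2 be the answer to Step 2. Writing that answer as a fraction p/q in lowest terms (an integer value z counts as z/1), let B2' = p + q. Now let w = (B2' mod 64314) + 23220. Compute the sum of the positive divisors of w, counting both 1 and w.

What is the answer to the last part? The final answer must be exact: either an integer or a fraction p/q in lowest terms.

Step 1: a(2) = 2*(2) + 1*(-19) = -15; iterating: a(2)=-15, a(3)=-28, a(4)=-71, a(5)=-170, a(6)=-411, a(7)=-992, a(8)=-2395, a(9)=-5782, a(10)=-13959, a(11)=-33700, a(12)=-81359, a(13)=-196418, a(14)=-474195, a(15)=-1144808, a(16)=-2763811, a(17)=-6672430; answer -6672430
Step 2: B1 = -6672430; d = 4; total draws C(6,2) = 15; favorable C(2,2) = 1; P = 1/15; answer 1/15
Step 3: B2 = 1/15; threaded value p + q = 16; w = 23236; 23236 = 2^2 * 37 * 157; sigma = (1 + 2 + 4) * (1 + 37) * (1 + 157) = 7 * 38 * 158 = 42028; answer 42028

42028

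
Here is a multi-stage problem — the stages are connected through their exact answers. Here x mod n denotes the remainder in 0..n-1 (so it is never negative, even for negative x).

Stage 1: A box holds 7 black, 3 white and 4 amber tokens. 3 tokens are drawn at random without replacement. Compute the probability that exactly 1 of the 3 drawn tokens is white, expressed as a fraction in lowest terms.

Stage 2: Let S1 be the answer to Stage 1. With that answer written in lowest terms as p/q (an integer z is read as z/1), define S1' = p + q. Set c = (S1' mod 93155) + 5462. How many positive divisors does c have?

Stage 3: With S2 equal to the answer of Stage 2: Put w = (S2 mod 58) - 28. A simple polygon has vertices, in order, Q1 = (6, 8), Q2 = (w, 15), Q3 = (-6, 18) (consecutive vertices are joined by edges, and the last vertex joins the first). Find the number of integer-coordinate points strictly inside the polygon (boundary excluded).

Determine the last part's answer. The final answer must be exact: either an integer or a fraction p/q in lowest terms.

Stage 1: total draws C(14,3) = 364; favorable C(3,1)*C(11,2) = 165; P = 165/364; answer 165/364
Stage 2: S1 = 165/364; threaded value p + q = 529; c = 5991; 5991 = 3 * 1997; number of divisors = (1+1) * (1+1) = 4; answer 4
Stage 3: S2 = 4; w = -24; cross terms: (6*15 - -24*8)=282, (-24*18 - -6*15)=-342, (-6*8 - 6*18)=-156; twice the area = |-216| = 216; area = 108; boundary points = 1 + 3 + 2 = 6; strictly interior points = area - boundary/2 + 1 = 106; answer 106

106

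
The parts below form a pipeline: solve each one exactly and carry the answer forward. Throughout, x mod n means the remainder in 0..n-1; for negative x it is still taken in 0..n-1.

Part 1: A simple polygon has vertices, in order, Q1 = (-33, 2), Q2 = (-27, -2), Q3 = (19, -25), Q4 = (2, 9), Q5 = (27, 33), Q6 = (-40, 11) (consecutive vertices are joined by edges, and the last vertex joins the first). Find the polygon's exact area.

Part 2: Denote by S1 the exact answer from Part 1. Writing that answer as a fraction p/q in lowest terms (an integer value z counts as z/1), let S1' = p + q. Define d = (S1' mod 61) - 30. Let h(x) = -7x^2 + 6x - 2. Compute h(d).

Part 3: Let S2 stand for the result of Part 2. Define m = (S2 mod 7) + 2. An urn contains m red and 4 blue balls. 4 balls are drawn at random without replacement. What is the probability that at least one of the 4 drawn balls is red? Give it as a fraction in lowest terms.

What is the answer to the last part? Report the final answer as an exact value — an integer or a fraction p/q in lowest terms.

34/35

Part 1: cross terms: (-33*-2 - -27*2)=120, (-27*-25 - 19*-2)=713, (19*9 - 2*-25)=221, (2*33 - 27*9)=-177, (27*11 - -40*33)=1617, (-40*2 - -33*11)=283; twice the area = |2777| = 2777; area = 2777/2; answer 2777/2
Part 2: S1 = 2777/2; threaded value p + q = 2779; d = 4; -7*(4)^2 + 6*(4)^1 - 2 = (-112) + (24) + (-2) = -90; answer -90
Part 3: S2 = -90; m = 3; total draws C(7,4) = 35; complement C(4,4) = 1; favorable 35 - 1 = 34; P = 34/35; answer 34/35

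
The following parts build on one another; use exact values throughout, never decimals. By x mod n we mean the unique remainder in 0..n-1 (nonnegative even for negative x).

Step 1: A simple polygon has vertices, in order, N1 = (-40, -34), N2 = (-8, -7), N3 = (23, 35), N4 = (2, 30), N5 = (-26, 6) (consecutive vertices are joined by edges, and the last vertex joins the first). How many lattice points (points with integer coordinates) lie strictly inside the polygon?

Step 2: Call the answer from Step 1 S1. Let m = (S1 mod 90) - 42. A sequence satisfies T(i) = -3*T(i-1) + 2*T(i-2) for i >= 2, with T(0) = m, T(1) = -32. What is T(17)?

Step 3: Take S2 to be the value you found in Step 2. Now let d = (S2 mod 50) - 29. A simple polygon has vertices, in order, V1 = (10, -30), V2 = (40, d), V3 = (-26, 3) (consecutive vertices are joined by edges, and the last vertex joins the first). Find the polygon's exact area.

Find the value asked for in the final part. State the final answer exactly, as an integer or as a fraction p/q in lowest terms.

585

Step 1: cross terms: (-40*-7 - -8*-34)=8, (-8*35 - 23*-7)=-119, (23*30 - 2*35)=620, (2*6 - -26*30)=792, (-26*-34 - -40*6)=1124; twice the area = |2425| = 2425; area = 2425/2; boundary points = 1 + 1 + 1 + 4 + 2 = 9; strictly interior points = area - boundary/2 + 1 = 1209; answer 1209
Step 2: S1 = 1209; m = -3; T(2) = -3*(-32) + 2*(-3) = 90; iterating: T(2)=90, T(3)=-334, T(4)=1182, T(5)=-4214, T(6)=15006, T(7)=-53446, T(8)=190350, T(9)=-677942, T(10)=2414526, T(11)=-8599462, T(12)=30627438, T(13)=-109081238, T(14)=388498590, T(15)=-1383658246, T(16)=4927971918, T(17)=-17551232246; answer -17551232246
Step 3: S2 = -17551232246; d = -25; cross terms: (10*-25 - 40*-30)=950, (40*3 - -26*-25)=-530, (-26*-30 - 10*3)=750; twice the area = |1170| = 1170; area = 585; answer 585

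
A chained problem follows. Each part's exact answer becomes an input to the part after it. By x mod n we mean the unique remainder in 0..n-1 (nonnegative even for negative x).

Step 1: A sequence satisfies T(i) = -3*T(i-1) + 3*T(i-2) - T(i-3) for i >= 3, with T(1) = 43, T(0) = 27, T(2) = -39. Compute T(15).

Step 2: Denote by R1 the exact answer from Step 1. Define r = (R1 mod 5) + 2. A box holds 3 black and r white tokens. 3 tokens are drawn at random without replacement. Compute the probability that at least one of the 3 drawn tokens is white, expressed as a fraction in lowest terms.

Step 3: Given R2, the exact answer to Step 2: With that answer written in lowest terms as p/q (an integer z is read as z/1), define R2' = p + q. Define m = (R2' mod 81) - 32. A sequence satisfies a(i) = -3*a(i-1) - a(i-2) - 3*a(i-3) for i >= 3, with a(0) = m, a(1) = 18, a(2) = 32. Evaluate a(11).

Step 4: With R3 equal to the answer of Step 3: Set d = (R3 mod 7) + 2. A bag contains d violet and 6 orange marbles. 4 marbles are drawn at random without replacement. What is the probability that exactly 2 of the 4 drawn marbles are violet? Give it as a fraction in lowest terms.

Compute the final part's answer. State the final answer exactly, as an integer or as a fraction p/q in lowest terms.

Step 1: T(3) = -3*(-39) + 3*(43) - 1*(27) = 219; iterating: T(3)=219, T(4)=-817, T(5)=3147, T(6)=-12111, T(7)=46591, T(8)=-179253, T(9)=689643, T(10)=-2653279, T(11)=10208019, T(12)=-39273537, T(13)=151097947, T(14)=-581322471, T(15)=2236534791; answer 2236534791
Step 2: R1 = 2236534791; r = 3; total draws C(6,3) = 20; complement C(3,3) = 1; favorable 20 - 1 = 19; P = 19/20; answer 19/20
Step 3: R2 = 19/20; threaded value p + q = 39; m = 7; a(3) = -3*(32) - 1*(18) - 3*(7) = -135; iterating: a(3)=-135, a(4)=319, a(5)=-918, a(6)=2840, a(7)=-8559, a(8)=25591, a(9)=-76734, a(10)=230288, a(11)=-690903; answer -690903
Step 4: R3 = -690903; d = 6; total draws C(12,4) = 495; favorable C(6,2)*C(6,2) = 225; P = 5/11; answer 5/11

5/11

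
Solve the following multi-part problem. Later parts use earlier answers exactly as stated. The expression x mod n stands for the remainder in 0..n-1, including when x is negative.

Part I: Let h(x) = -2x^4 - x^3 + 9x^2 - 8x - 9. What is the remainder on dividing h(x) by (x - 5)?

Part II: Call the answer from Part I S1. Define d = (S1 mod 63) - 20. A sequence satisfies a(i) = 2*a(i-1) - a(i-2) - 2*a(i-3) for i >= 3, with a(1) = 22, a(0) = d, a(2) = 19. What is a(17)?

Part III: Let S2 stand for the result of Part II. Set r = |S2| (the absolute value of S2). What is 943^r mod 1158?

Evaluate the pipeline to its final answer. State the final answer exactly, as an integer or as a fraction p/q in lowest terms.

Part I: remainder = value at the root: -2*(5)^4 - 1*(5)^3 + 9*(5)^2 - 8*(5)^1 - 9 = (-1250) + (-125) + (225) + (-40) + (-9) = -1199; answer -1199
Part II: S1 = -1199; d = 41; a(3) = 2*(19) - 1*(22) - 2*(41) = -66; iterating: a(3)=-66, a(4)=-195, a(5)=-362, a(6)=-397, a(7)=-42, a(8)=1037, a(9)=2910, a(10)=4867, a(11)=4750, a(12)=-1187, a(13)=-16858, a(14)=-42029, a(15)=-64826, a(16)=-53907, a(17)=41070; answer 41070
Part III: S2 = 41070; r = 41070; squarings mod 1158: 943^1=943, 943^2=1063, 943^4=919, 943^8=379, 943^16=49, 943^32=85, 943^64=277, 943^128=301, 943^256=277, 943^512=301, 943^1024=277, 943^2048=301, 943^4096=277, 943^8192=301, 943^16384=277, 943^32768=301; 943^41070 = 943^2 * 943^4 * 943^8 * 943^32 * 943^64 * 943^8192 * 943^32768 = 151 (mod 1158); answer 151

151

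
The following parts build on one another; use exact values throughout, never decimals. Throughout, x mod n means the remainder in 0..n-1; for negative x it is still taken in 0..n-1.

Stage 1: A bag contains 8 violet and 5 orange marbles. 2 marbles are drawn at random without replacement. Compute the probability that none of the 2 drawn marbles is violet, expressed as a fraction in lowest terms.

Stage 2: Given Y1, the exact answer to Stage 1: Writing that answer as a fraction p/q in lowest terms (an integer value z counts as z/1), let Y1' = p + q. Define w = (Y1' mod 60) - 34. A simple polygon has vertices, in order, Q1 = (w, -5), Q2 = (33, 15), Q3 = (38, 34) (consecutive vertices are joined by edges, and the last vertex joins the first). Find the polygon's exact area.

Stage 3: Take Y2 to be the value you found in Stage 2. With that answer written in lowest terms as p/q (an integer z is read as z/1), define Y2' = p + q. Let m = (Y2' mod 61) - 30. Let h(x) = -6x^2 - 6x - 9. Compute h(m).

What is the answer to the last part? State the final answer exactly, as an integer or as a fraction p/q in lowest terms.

Stage 1: total draws C(13,2) = 78; favorable C(5,2) = 10; P = 5/39; answer 5/39
Stage 2: Y1 = 5/39; threaded value p + q = 44; w = 10; cross terms: (10*15 - 33*-5)=315, (33*34 - 38*15)=552, (38*-5 - 10*34)=-530; twice the area = |337| = 337; area = 337/2; answer 337/2
Stage 3: Y2 = 337/2; threaded value p + q = 339; m = 4; -6*(4)^2 - 6*(4)^1 - 9 = (-96) + (-24) + (-9) = -129; answer -129

-129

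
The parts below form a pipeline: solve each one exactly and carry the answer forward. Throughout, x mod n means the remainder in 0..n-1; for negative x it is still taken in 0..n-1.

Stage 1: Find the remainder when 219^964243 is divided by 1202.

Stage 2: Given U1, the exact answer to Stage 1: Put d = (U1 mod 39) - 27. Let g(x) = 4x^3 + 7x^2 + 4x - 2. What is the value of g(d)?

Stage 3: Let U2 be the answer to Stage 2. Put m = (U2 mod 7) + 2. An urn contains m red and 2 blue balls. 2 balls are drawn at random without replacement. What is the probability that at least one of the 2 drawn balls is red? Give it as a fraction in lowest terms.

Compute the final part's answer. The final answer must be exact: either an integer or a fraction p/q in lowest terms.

Stage 1: squarings mod 1202: 219^1=219, 219^2=1083, 219^4=939, 219^8=655, 219^16=1113, 219^32=709, 219^64=245, 219^128=1127, 219^256=817, 219^512=379, 219^1024=603, 219^2048=605, 219^4096=617, 219^8192=857, 219^16384=27, 219^32768=729, 219^65536=157, 219^131072=609, 219^262144=665, 219^524288=1091; 219^964243 = 219^1 * 219^2 * 219^16 * 219^128 * 219^512 * 219^1024 * 219^4096 * 219^8192 * 219^32768 * 219^131072 * 219^262144 * 219^524288 = 941 (mod 1202); answer 941
Stage 2: U1 = 941; d = -22; 4*(-22)^3 + 7*(-22)^2 + 4*(-22)^1 - 2 = (-42592) + (3388) + (-88) + (-2) = -39294; answer -39294
Stage 3: U2 = -39294; m = 6; total draws C(8,2) = 28; complement C(2,2) = 1; favorable 28 - 1 = 27; P = 27/28; answer 27/28

27/28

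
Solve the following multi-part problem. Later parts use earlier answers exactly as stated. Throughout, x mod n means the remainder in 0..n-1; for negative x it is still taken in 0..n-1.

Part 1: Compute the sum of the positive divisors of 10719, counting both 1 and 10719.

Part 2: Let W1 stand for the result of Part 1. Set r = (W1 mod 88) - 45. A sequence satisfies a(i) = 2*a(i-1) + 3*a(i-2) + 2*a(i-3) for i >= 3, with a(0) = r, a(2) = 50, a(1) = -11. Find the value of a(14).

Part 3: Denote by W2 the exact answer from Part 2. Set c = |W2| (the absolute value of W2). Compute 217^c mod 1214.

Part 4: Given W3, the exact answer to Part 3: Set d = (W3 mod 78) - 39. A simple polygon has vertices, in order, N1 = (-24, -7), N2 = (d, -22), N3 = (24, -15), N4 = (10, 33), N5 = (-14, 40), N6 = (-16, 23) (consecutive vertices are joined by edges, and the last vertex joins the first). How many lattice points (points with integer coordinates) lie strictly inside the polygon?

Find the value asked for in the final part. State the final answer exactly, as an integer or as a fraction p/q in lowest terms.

1852

Part 1: 10719 = 3^3 * 397; sigma = (1 + 3 + 9 + 27) * (1 + 397) = 40 * 398 = 15920; answer 15920
Part 2: W1 = 15920; r = 35; a(3) = 2*(50) + 3*(-11) + 2*(35) = 137; iterating: a(3)=137, a(4)=402, a(5)=1315, a(6)=4110, a(7)=12969, a(8)=40898, a(9)=128923, a(10)=406478, a(11)=1281521, a(12)=4040322, a(13)=12738163, a(14)=40160334; answer 40160334
Part 3: W2 = 40160334; c = 40160334; squarings mod 1214: 217^1=217, 217^2=957, 217^4=493, 217^8=249, 217^16=87, 217^32=285, 217^64=1101, 217^128=629, 217^256=1091, 217^512=561, 217^1024=295, 217^2048=831, 217^4096=1009, 217^8192=749, 217^16384=133, 217^32768=693, 217^65536=719, 217^131072=1011, 217^262144=1147, 217^524288=847, 217^1048576=1149, 217^2097152=583, 217^4194304=1183, 217^8388608=961, 217^16777216=881, 217^33554432=415; 217^40160334 = 217^2 * 217^4 * 217^8 * 217^64 * 217^1024 * 217^2048 * 217^16384 * 217^32768 * 217^262144 * 217^2097152 * 217^4194304 * 217^33554432 = 601 (mod 1214); answer 601
Part 4: W3 = 601; d = 16; cross terms: (-24*-22 - 16*-7)=640, (16*-15 - 24*-22)=288, (24*33 - 10*-15)=942, (10*40 - -14*33)=862, (-14*23 - -16*40)=318, (-16*-7 - -24*23)=664; twice the area = |3714| = 3714; area = 1857; boundary points = 5 + 1 + 2 + 1 + 1 + 2 = 12; strictly interior points = area - boundary/2 + 1 = 1852; answer 1852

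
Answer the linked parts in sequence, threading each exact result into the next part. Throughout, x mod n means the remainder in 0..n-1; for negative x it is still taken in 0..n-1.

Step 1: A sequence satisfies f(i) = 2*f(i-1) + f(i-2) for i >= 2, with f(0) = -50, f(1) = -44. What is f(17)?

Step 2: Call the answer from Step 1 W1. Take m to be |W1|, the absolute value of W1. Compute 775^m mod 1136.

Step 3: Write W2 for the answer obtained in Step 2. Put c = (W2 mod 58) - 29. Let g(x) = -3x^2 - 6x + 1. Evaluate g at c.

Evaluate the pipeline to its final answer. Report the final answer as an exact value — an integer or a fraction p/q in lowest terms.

-863

Step 1: f(2) = 2*(-44) + 1*(-50) = -138; iterating: f(2)=-138, f(3)=-320, f(4)=-778, f(5)=-1876, f(6)=-4530, f(7)=-10936, f(8)=-26402, f(9)=-63740, f(10)=-153882, f(11)=-371504, f(12)=-896890, f(13)=-2165284, f(14)=-5227458, f(15)=-12620200, f(16)=-30467858, f(17)=-73555916; answer -73555916
Step 2: W1 = -73555916; m = 73555916; squarings mod 1136: 775^1=775, 775^2=817, 775^4=657, 775^8=1105, 775^16=961, 775^32=1089, 775^64=1073, 775^128=561, 775^256=49, 775^512=129, 775^1024=737, 775^2048=161, 775^4096=929, 775^8192=817, 775^16384=657, 775^32768=1105, 775^65536=961, 775^131072=1089, 775^262144=1073, 775^524288=561, 775^1048576=49, 775^2097152=129, 775^4194304=737, 775^8388608=161, 775^16777216=929, 775^33554432=817, 775^67108864=657; 775^73555916 = 775^4 * 775^8 * 775^64 * 775^128 * 775^256 * 775^512 * 775^1024 * 775^2048 * 775^4096 * 775^16384 * 775^131072 * 775^2097152 * 775^4194304 * 775^67108864 = 625 (mod 1136); answer 625
Step 3: W2 = 625; c = 16; -3*(16)^2 - 6*(16)^1 + 1 = (-768) + (-96) + (1) = -863; answer -863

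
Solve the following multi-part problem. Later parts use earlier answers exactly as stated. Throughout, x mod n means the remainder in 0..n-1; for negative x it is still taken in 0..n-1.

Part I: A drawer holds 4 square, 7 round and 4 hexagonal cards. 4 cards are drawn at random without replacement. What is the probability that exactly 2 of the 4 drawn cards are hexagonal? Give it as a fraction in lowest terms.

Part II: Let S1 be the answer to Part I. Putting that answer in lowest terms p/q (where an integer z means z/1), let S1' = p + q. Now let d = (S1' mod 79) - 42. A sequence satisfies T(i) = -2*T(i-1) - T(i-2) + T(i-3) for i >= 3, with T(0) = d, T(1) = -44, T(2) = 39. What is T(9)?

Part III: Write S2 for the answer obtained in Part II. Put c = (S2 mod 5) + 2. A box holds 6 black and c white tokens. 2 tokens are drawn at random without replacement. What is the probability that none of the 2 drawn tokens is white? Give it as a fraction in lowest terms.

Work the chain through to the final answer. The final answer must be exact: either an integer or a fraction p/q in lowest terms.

Part I: total draws C(15,4) = 1365; favorable C(4,2)*C(11,2) = 330; P = 22/91; answer 22/91
Part II: S1 = 22/91; threaded value p + q = 113; d = -8; T(3) = -2*(39) - 1*(-44) + 1*(-8) = -42; iterating: T(3)=-42, T(4)=1, T(5)=79, T(6)=-201, T(7)=324, T(8)=-368, T(9)=211; answer 211
Part III: S2 = 211; c = 3; total draws C(9,2) = 36; favorable C(6,2) = 15; P = 5/12; answer 5/12

5/12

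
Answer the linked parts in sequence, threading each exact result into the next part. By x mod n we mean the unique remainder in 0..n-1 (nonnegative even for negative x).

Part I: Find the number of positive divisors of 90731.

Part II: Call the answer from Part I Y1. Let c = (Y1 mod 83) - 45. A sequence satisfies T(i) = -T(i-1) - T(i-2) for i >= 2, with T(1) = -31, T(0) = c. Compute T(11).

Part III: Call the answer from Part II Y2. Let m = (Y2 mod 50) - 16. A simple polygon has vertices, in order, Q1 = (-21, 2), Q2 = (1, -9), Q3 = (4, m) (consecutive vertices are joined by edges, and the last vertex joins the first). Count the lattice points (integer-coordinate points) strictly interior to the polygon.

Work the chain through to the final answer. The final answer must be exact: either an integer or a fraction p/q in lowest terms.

Part I: 90731 is prime, so its only divisors are 1 and 90731; count = 2; answer 2
Part II: Y1 = 2; c = -43; T(2) = -1*(-31) - 1*(-43) = 74; iterating: T(2)=74, T(3)=-43, T(4)=-31, T(5)=74, T(6)=-43, T(7)=-31, T(8)=74, T(9)=-43, T(10)=-31, T(11)=74; answer 74
Part III: Y2 = 74; m = 8; cross terms: (-21*-9 - 1*2)=187, (1*8 - 4*-9)=44, (4*2 - -21*8)=176; twice the area = |407| = 407; area = 407/2; boundary points = 11 + 1 + 1 = 13; strictly interior points = area - boundary/2 + 1 = 198; answer 198

198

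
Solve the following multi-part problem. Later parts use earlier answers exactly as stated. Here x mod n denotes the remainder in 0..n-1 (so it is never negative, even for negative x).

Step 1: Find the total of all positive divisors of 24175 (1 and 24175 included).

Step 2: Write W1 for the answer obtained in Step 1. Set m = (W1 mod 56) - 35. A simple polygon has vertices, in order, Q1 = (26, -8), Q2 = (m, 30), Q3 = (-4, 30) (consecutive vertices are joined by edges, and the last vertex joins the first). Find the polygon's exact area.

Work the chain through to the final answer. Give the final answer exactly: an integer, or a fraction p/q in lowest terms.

Step 1: 24175 = 5^2 * 967; sigma = (1 + 5 + 25) * (1 + 967) = 31 * 968 = 30008; answer 30008
Step 2: W1 = 30008; m = 13; cross terms: (26*30 - 13*-8)=884, (13*30 - -4*30)=510, (-4*-8 - 26*30)=-748; twice the area = |646| = 646; area = 323; answer 323

323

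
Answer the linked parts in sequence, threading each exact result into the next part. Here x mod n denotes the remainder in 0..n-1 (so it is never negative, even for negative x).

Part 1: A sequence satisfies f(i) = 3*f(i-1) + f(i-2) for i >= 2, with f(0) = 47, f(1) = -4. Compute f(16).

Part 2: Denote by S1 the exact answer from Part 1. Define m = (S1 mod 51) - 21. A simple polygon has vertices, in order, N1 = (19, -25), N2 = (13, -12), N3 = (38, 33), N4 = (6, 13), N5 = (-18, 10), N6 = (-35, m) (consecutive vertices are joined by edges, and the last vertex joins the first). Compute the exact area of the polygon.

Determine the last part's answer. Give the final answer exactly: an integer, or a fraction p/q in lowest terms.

1835/2

Part 1: f(2) = 3*(-4) + 1*(47) = 35; iterating: f(2)=35, f(3)=101, f(4)=338, f(5)=1115, f(6)=3683, f(7)=12164, f(8)=40175, f(9)=132689, f(10)=438242, f(11)=1447415, f(12)=4780487, f(13)=15788876, f(14)=52147115, f(15)=172230221, f(16)=568837778; answer 568837778
Part 2: S1 = 568837778; m = 26; cross terms: (19*-12 - 13*-25)=97, (13*33 - 38*-12)=885, (38*13 - 6*33)=296, (6*10 - -18*13)=294, (-18*26 - -35*10)=-118, (-35*-25 - 19*26)=381; twice the area = |1835| = 1835; area = 1835/2; answer 1835/2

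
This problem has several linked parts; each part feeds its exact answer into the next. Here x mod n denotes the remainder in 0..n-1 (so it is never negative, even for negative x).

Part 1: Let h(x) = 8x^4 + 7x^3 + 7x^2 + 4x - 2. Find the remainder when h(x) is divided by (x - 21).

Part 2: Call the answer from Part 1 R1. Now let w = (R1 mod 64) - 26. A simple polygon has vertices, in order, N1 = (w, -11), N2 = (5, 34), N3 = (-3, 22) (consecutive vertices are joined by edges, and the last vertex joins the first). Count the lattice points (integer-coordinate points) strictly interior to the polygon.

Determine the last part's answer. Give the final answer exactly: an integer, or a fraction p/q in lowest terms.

Part 1: remainder = value at the root: 8*(21)^4 + 7*(21)^3 + 7*(21)^2 + 4*(21)^1 - 2 = (1555848) + (64827) + (3087) + (84) + (-2) = 1623844; answer 1623844
Part 2: R1 = 1623844; w = 10; cross terms: (10*34 - 5*-11)=395, (5*22 - -3*34)=212, (-3*-11 - 10*22)=-187; twice the area = |420| = 420; area = 210; boundary points = 5 + 4 + 1 = 10; strictly interior points = area - boundary/2 + 1 = 206; answer 206

206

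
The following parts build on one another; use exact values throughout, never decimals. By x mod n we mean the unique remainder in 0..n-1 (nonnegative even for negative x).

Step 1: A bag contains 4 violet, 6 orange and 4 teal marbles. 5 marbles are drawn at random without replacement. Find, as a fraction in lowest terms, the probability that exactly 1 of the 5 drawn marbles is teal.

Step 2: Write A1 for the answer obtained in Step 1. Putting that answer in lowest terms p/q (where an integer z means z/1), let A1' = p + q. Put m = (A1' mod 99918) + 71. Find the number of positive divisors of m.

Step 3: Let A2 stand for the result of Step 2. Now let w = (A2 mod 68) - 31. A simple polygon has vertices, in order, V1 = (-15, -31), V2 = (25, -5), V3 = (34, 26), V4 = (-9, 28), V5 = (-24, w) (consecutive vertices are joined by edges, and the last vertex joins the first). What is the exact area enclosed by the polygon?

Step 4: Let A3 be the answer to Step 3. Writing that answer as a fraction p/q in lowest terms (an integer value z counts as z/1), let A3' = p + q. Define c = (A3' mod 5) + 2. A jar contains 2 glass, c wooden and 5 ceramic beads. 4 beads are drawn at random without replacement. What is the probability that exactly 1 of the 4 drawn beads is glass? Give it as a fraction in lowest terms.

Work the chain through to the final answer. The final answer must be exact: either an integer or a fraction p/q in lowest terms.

8/15

Step 1: total draws C(14,5) = 2002; favorable C(4,1)*C(10,4) = 840; P = 60/143; answer 60/143
Step 2: A1 = 60/143; threaded value p + q = 203; m = 274; 274 = 2 * 137; number of divisors = (1+1) * (1+1) = 4; answer 4
Step 3: A2 = 4; w = -27; cross terms: (-15*-5 - 25*-31)=850, (25*26 - 34*-5)=820, (34*28 - -9*26)=1186, (-9*-27 - -24*28)=915, (-24*-31 - -15*-27)=339; twice the area = |4110| = 4110; area = 2055; answer 2055
Step 4: A3 = 2055; threaded value p + q = 2056; c = 3; total draws C(10,4) = 210; favorable C(2,1)*C(8,3) = 112; P = 8/15; answer 8/15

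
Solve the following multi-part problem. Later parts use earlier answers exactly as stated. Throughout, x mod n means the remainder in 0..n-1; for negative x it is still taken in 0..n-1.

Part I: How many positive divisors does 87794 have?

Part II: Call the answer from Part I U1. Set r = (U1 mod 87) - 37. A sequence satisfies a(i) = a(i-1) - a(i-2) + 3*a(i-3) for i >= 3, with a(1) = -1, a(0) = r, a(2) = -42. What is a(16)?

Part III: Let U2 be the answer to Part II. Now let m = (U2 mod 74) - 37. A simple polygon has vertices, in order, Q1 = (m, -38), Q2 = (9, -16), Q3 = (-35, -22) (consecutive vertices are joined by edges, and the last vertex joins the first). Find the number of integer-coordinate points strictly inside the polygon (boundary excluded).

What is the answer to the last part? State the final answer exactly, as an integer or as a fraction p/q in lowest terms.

444

Part I: 87794 = 2 * 7 * 6271; number of divisors = (1+1) * (1+1) * (1+1) = 8; answer 8
Part II: U1 = 8; r = -29; a(3) = 1*(-42) - 1*(-1) + 3*(-29) = -128; iterating: a(3)=-128, a(4)=-89, a(5)=-87, a(6)=-382, a(7)=-562, a(8)=-441, a(9)=-1025, a(10)=-2270, a(11)=-2568, a(12)=-3373, a(13)=-7615, a(14)=-11946, a(15)=-14450, a(16)=-25349; answer -25349
Part III: U2 = -25349; m = -4; cross terms: (-4*-16 - 9*-38)=406, (9*-22 - -35*-16)=-758, (-35*-38 - -4*-22)=1242; twice the area = |890| = 890; area = 445; boundary points = 1 + 2 + 1 = 4; strictly interior points = area - boundary/2 + 1 = 444; answer 444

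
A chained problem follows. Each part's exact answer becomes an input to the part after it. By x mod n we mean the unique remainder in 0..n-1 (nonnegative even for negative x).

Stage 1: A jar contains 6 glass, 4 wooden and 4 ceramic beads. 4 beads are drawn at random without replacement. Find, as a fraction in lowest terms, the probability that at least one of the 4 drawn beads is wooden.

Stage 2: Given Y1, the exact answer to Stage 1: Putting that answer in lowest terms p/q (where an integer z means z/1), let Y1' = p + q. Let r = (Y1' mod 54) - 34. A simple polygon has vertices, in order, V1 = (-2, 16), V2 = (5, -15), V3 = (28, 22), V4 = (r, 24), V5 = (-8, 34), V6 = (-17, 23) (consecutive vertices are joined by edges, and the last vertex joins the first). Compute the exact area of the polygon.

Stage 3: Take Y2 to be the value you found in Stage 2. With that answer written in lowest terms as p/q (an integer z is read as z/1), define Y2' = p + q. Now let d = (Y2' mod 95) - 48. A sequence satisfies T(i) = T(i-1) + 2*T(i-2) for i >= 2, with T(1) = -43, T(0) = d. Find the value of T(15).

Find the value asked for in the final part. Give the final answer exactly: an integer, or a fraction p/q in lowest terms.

-633519

Stage 1: total draws C(14,4) = 1001; complement C(10,4) = 210; favorable 1001 - 210 = 791; P = 113/143; answer 113/143
Stage 2: Y1 = 113/143; threaded value p + q = 256; r = 6; cross terms: (-2*-15 - 5*16)=-50, (5*22 - 28*-15)=530, (28*24 - 6*22)=540, (6*34 - -8*24)=396, (-8*23 - -17*34)=394, (-17*16 - -2*23)=-226; twice the area = |1584| = 1584; area = 792; answer 792
Stage 3: Y2 = 792; threaded value p + q = 793; d = -15; T(2) = 1*(-43) + 2*(-15) = -73; iterating: T(2)=-73, T(3)=-159, T(4)=-305, T(5)=-623, T(6)=-1233, T(7)=-2479, T(8)=-4945, T(9)=-9903, T(10)=-19793, T(11)=-39599, T(12)=-79185, T(13)=-158383, T(14)=-316753, T(15)=-633519; answer -633519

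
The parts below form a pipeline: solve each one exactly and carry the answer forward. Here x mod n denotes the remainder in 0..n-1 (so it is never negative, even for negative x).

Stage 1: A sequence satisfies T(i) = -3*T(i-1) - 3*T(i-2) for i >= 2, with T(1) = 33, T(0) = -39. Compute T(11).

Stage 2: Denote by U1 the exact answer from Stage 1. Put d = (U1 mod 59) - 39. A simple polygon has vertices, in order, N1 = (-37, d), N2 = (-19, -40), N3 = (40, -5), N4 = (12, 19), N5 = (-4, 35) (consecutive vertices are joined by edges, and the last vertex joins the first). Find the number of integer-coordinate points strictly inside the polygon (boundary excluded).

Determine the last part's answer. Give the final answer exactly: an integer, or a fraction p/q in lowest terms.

Stage 1: T(2) = -3*(33) - 3*(-39) = 18; iterating: T(2)=18, T(3)=-153, T(4)=405, T(5)=-756, T(6)=1053, T(7)=-891, T(8)=-486, T(9)=4131, T(10)=-10935, T(11)=20412; answer 20412
Stage 2: U1 = 20412; d = 18; cross terms: (-37*-40 - -19*18)=1822, (-19*-5 - 40*-40)=1695, (40*19 - 12*-5)=820, (12*35 - -4*19)=496, (-4*18 - -37*35)=1223; twice the area = |6056| = 6056; area = 3028; boundary points = 2 + 1 + 4 + 16 + 1 = 24; strictly interior points = area - boundary/2 + 1 = 3017; answer 3017

3017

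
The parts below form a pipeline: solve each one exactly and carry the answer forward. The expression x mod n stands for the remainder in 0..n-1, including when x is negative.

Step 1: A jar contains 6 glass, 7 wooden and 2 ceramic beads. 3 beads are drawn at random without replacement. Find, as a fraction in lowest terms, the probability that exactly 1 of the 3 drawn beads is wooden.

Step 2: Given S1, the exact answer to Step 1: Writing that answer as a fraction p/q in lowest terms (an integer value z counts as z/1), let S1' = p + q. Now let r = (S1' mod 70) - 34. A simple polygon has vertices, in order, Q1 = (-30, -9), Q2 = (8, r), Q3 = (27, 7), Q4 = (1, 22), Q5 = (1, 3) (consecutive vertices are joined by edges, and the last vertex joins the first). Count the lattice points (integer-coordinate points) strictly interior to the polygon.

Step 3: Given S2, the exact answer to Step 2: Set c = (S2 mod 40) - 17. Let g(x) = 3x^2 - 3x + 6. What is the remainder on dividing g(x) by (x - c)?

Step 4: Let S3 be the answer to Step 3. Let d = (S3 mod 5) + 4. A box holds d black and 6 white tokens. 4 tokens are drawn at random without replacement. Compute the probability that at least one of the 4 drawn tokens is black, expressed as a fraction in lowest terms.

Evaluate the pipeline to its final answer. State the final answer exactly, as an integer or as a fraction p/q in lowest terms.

Step 1: total draws C(15,3) = 455; favorable C(7,1)*C(8,2) = 196; P = 28/65; answer 28/65
Step 2: S1 = 28/65; threaded value p + q = 93; r = -11; cross terms: (-30*-11 - 8*-9)=402, (8*7 - 27*-11)=353, (27*22 - 1*7)=587, (1*3 - 1*22)=-19, (1*-9 - -30*3)=81; twice the area = |1404| = 1404; area = 702; boundary points = 2 + 1 + 1 + 19 + 1 = 24; strictly interior points = area - boundary/2 + 1 = 691; answer 691
Step 3: S2 = 691; c = -6; remainder = value at the root: 3*(-6)^2 - 3*(-6)^1 + 6 = (108) + (18) + (6) = 132; answer 132
Step 4: S3 = 132; d = 6; total draws C(12,4) = 495; complement C(6,4) = 15; favorable 495 - 15 = 480; P = 32/33; answer 32/33

32/33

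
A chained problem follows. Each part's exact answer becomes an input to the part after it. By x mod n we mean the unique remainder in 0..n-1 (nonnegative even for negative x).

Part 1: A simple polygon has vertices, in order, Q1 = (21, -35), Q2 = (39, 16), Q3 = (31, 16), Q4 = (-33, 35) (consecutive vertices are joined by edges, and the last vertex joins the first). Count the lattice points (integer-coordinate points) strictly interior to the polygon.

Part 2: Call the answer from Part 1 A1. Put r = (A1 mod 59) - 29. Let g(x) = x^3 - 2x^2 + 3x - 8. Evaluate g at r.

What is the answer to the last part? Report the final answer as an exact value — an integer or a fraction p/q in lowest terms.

Part 1: cross terms: (21*16 - 39*-35)=1701, (39*16 - 31*16)=128, (31*35 - -33*16)=1613, (-33*-35 - 21*35)=420; twice the area = |3862| = 3862; area = 1931; boundary points = 3 + 8 + 1 + 2 = 14; strictly interior points = area - boundary/2 + 1 = 1925; answer 1925
Part 2: A1 = 1925; r = 8; 1*(8)^3 - 2*(8)^2 + 3*(8)^1 - 8 = (512) + (-128) + (24) + (-8) = 400; answer 400

400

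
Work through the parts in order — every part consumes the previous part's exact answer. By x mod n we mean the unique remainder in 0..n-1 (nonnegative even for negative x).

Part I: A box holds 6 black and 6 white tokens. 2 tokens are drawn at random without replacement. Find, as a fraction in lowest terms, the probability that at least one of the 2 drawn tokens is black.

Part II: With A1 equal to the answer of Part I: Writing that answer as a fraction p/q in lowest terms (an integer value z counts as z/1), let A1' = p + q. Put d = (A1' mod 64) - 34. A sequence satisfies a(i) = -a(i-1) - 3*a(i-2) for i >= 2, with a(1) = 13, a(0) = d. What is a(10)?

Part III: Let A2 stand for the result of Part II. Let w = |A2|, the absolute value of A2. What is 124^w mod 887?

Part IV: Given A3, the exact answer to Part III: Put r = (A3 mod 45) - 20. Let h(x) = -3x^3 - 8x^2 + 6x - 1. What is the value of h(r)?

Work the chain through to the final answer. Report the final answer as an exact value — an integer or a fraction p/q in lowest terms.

-136

Part I: total draws C(12,2) = 66; complement C(6,2) = 15; favorable 66 - 15 = 51; P = 17/22; answer 17/22
Part II: A1 = 17/22; threaded value p + q = 39; d = 5; a(2) = -1*(13) - 3*(5) = -28; iterating: a(2)=-28, a(3)=-11, a(4)=95, a(5)=-62, a(6)=-223, a(7)=409, a(8)=260, a(9)=-1487, a(10)=707; answer 707
Part III: A2 = 707; w = 707; squarings mod 887: 124^1=124, 124^2=297, 124^4=396, 124^8=704, 124^16=670, 124^32=78, 124^64=762, 124^128=546, 124^256=84, 124^512=847; 124^707 = 124^1 * 124^2 * 124^64 * 124^128 * 124^512 = 293 (mod 887); answer 293
Part IV: A3 = 293; r = 3; -3*(3)^3 - 8*(3)^2 + 6*(3)^1 - 1 = (-81) + (-72) + (18) + (-1) = -136; answer -136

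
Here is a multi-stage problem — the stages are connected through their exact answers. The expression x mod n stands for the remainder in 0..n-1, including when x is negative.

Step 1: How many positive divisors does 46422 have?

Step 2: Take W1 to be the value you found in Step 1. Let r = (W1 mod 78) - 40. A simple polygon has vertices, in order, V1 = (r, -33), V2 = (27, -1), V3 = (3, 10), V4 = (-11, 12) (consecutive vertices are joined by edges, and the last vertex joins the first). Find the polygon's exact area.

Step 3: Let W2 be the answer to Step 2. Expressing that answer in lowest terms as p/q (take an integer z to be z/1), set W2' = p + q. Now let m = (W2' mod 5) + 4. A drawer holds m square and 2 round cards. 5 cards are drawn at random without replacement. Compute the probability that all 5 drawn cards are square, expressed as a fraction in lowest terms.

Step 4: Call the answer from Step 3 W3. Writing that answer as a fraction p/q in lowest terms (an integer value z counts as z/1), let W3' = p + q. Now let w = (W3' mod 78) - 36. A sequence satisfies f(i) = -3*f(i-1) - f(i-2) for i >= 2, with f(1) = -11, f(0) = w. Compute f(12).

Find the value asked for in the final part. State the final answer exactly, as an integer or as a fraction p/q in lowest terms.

Step 1: 46422 = 2 * 3^2 * 2579; number of divisors = (1+1) * (2+1) * (1+1) = 12; answer 12
Step 2: W1 = 12; r = -28; cross terms: (-28*-1 - 27*-33)=919, (27*10 - 3*-1)=273, (3*12 - -11*10)=146, (-11*-33 - -28*12)=699; twice the area = |2037| = 2037; area = 2037/2; answer 2037/2
Step 3: W2 = 2037/2; threaded value p + q = 2039; m = 8; total draws C(10,5) = 252; favorable C(8,5) = 56; P = 2/9; answer 2/9
Step 4: W3 = 2/9; threaded value p + q = 11; w = -25; f(2) = -3*(-11) - 1*(-25) = 58; iterating: f(2)=58, f(3)=-163, f(4)=431, f(5)=-1130, f(6)=2959, f(7)=-7747, f(8)=20282, f(9)=-53099, f(10)=139015, f(11)=-363946, f(12)=952823; answer 952823

952823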